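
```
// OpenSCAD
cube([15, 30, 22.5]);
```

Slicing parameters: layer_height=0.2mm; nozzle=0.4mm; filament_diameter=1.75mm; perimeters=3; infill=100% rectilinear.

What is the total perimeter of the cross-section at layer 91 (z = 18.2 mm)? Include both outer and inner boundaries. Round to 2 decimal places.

At z = 18.2 mm: the 15×30 cube contributes its full rectangle (perimeter 90.00 mm). Overall, the cross-section is a single solid region. Total boundary length (outer) = 90.00 mm.

90.00 mm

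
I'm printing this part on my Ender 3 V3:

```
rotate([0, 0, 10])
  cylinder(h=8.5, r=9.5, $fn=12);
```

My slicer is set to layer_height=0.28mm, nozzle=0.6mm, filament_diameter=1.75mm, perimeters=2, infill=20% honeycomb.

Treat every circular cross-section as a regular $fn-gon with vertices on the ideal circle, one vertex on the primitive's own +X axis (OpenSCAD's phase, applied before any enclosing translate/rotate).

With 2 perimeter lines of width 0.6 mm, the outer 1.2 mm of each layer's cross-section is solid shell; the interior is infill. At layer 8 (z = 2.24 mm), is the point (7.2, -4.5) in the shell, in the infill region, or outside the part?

At z = 2.24 mm: the r=9.5 cylinder contributes a regular 12-gon of circumradius 9.5; (whole slice rotated 10° about Z — lengths, areas and connectivity unchanged). Overall, the cross-section is a single solid region. Undo the 10° rotation: the query point maps to (6.309, -5.682) in the un-rotated model frame. The nearest boundary edge runs (4.75, -8.23)→(8.23, -4.75); distance from the point to it = 0.70 mm. The point is inside the cross-section, 0.70 mm from the nearest boundary — within the 1.2 mm shell band (2 × 0.6).

shell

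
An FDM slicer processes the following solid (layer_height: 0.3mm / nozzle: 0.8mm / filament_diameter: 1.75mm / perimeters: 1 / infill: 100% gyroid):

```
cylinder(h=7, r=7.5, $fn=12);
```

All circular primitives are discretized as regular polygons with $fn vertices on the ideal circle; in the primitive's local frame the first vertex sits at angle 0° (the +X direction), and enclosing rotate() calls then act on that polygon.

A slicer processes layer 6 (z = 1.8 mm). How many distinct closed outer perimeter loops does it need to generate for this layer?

1

At z = 1.8 mm: the r=7.5 cylinder gives a regular 12-gon of circumradius 7.5 (constant along its height). The result has 1 disconnected region.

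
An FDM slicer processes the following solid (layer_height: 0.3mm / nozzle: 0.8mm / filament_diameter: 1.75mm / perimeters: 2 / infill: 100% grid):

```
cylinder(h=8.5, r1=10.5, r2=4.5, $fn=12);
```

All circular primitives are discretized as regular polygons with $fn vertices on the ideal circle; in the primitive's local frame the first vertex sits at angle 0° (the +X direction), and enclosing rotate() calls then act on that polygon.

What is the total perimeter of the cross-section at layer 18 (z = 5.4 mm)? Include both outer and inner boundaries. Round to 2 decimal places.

41.55 mm

At z = 5.4 mm: the cone contributes a regular 12-gon of circumradius 6.688 (interpolated between r1=10.5 and r2=4.5 at t=0.635) (perimeter = 2·12·6.688·sin(180°/12) = 41.55 mm). Overall, the cross-section is a single solid region. Total boundary length (outer) = 41.55 mm.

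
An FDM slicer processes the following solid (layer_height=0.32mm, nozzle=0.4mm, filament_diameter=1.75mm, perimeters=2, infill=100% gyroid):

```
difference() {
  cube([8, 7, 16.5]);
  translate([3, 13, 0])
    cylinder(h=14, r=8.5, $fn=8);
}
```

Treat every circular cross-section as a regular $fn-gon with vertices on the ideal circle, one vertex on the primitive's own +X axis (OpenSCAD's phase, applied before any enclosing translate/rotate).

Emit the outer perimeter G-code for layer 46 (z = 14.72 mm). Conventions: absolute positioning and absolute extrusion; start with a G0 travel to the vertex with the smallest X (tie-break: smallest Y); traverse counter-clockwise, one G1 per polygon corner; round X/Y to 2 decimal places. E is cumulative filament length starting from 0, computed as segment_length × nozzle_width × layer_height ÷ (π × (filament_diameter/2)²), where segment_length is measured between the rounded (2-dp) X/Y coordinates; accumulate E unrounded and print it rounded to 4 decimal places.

At z = 14.72 mm: the cube (footprint 8×7) is included at this height; the cylinder at (3, 13) does not reach this height (z outside [0, 14]); Taking the first minus the rest: none of the subtracted shapes is present at this height, so the 8×7 cube is unchanged — 1 connected region. The outline is a single polygon with 4 vertices. Extrusion per mm of travel: 0.4 × 0.32 / (π × 0.875²) = 0.053216. Accumulating E over each segment gives final E = 1.5965.

G0 X0.00 Y0.00 Z14.72
G1 X8.00 Y0.00 E0.4257
G1 X8.00 Y7.00 E0.7982
G1 X0.00 Y7.00 E1.2240
G1 X0.00 Y0.00 E1.5965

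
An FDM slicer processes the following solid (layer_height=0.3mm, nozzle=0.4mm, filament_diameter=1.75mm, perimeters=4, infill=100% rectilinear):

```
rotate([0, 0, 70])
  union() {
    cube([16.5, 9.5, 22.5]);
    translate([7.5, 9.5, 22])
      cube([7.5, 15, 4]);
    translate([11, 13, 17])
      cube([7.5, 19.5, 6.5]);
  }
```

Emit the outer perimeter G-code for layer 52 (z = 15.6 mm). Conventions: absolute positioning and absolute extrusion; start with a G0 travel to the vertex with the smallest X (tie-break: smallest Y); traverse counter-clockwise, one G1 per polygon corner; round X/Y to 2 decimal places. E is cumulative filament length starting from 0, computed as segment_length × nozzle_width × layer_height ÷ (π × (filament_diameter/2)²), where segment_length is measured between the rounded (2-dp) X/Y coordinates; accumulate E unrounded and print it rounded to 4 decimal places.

G0 X-8.93 Y3.25 Z15.60
G1 X0.00 Y0.00 E0.4741
G1 X5.64 Y15.50 E1.2970
G1 X-3.28 Y18.75 E1.7706
G1 X-8.93 Y3.25 E2.5937

At z = 15.6 mm: the cube (footprint 16.5×9.5) is included at this height; the cube at (7.5, 9.5) is not intersected at this z (z outside [22, 26]); the cube at (11, 13) does not reach this height (z outside [17, 23.5]); Combining (union): only the 16.5×9.5 cube is present, so the union is just that shape — 1 connected region; (whole slice rotated 70° about Z — lengths, areas and connectivity unchanged). The outline is a single polygon with 4 vertices. Extrusion per mm of travel: 0.4 × 0.3 / (π × 0.875²) = 0.049890. Accumulating E over each segment gives final E = 2.5937.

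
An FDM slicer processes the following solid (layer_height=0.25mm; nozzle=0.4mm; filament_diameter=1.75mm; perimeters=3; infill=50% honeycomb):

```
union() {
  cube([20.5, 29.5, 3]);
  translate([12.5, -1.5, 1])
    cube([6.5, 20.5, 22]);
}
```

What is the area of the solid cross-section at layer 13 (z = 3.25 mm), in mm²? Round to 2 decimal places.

133.25 mm²

At z = 3.25 mm: the cube is not intersected at this z (z outside [0, 3]); the cube at (12.5, -1.5) (footprint 6.5×20.5) is included at this height (area 133.25 mm²); Combining (union): only the 6.5×20.5 cube at (12.5, -1.5) is present, so the union is just that shape — area = 133.25 mm². Overall, the cross-section is a single solid region. Net area = 133.25 mm².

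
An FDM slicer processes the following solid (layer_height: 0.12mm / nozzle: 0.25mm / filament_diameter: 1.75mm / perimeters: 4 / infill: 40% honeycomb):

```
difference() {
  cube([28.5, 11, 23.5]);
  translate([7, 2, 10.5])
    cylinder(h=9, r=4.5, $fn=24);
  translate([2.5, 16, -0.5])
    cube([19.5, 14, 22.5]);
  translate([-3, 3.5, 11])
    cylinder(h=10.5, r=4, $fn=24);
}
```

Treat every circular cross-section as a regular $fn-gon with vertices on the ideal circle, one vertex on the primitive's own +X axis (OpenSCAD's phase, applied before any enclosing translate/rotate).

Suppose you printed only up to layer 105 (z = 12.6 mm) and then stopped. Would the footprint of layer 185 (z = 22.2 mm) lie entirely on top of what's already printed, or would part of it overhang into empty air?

Compare the two slices. At z = 12.6: the cube (footprint 28.5×11) is included at this height (area 313.50 mm²); the cylinder at (7, 2): section is a regular 24-gon, circumradius r=4.5 (area = (24/2)·4.500²·sin(360°/24) = 62.89 mm²); the 19.5×14 cube at (2.5, 16) contributes its full rectangle (area 273.00 mm²); the r=4 cylinder at (-3, 3.5) gives a regular 24-gon of circumradius 4 (constant along its height) (area = (24/2)·4.000²·sin(360°/24) = 49.69 mm²); Taking the first minus the rest: starting from the 28.5×11 cube (313.50 mm²), the r=4.5 cylinder at (7, 2) partially overlaps it — only the 48.72 mm² overlap (of its 62.89 mm²) is removed, clipping the outline; the 19.5×14 cube at (2.5, 16) misses the remaining region (no effect); the r=4 cylinder at (-3, 3.5) partially overlaps it — only the 3.49 mm² overlap (of its 49.69 mm²) is removed, clipping the outline — area = 261.29 mm². At z = 22.2: the 28.5×11 cube contributes its full rectangle (area 313.50 mm²); the cylinder at (7, 2) is not intersected at this z (z outside [10.5, 19.5]); the cube at (2.5, 16) is not intersected at this z (z outside [-0.5, 22]); the cylinder at (-3, 3.5) does not reach this height (z outside [11, 21.5]); Taking the first minus the rest: none of the subtracted shapes is present at this height, so the 28.5×11 cube is unchanged — area = 313.50 mm². Checking containment: at z = 22.2 the cross-section extends beyond the z = 12.6 cross-section by about 52.21 mm².

part overhangs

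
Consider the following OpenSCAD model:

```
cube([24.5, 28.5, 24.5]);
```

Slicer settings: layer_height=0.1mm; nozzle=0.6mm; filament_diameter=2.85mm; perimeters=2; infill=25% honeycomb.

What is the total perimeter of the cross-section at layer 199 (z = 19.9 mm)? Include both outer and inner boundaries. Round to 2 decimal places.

At z = 19.9 mm: the cube is present — its section is the full 24.5×28.5 rectangle (perimeter 106.00 mm). Overall, the cross-section is a single solid region. Total boundary length (outer) = 106.00 mm.

106.00 mm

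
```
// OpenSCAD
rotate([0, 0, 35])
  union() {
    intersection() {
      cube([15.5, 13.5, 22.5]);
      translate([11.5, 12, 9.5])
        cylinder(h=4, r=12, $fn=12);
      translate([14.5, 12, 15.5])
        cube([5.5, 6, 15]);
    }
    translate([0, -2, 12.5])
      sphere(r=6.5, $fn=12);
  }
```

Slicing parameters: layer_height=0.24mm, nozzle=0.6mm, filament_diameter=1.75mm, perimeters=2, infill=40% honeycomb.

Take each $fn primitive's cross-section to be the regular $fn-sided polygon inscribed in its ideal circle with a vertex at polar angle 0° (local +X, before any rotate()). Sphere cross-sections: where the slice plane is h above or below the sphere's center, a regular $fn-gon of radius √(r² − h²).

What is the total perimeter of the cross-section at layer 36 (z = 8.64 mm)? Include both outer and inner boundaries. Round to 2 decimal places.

32.49 mm

At z = 8.64 mm: the cube (footprint 15.5×13.5) is included at this height (perimeter 58.00 mm); the cylinder at (11.5, 12) is absent (z outside [9.5, 13.5]); the cube at (14.5, 12) does not reach this height (z outside [15.5, 30.5]); After intersecting: at least one operand is absent at this height, so nothing remains; the r=6.5 sphere at (0, -2) contributes a regular 12-gon of circumradius √(6.5²−3.86²) = 5.230 (perimeter = 2·12·5.230·sin(180°/12) = 32.49 mm); Combining (union): only the r=6.5 sphere at (0, -2) is present, so the union is just that shape — boundary = 32.49 mm; (whole slice rotated 35° about Z — lengths, areas and connectivity unchanged). Overall, the cross-section is a single solid region. Total boundary length (outer) = 32.49 mm.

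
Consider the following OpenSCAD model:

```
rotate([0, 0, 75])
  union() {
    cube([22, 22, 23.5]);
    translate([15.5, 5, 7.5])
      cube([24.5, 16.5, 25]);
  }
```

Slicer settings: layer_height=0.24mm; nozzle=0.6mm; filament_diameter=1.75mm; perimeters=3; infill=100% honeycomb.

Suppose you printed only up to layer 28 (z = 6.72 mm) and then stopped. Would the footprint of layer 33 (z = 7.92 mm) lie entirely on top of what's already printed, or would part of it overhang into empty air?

Compare the two slices. At z = 6.72: the cube is present — its section is the full 22×22 rectangle (area 484.00 mm²); the cube at (15.5, 5) is absent (z outside [7.5, 32.5]); Taking the union: only the 22×22 cube is present, so the union is just that shape — area = 484.00 mm²; (whole slice rotated 75° about Z — lengths, areas and connectivity unchanged). At z = 7.92: the cube (footprint 22×22) is included at this height (area 484.00 mm²); the cube at (15.5, 5) (footprint 24.5×16.5) is included at this height (area 404.25 mm²); Merging all regions: the regions partially overlap — summed areas 888.25 mm² minus the doubly-counted overlap 107.25 mm² gives 781.00 mm² — area = 781.00 mm²; (whole slice rotated 75° about Z — lengths, areas and connectivity unchanged). Checking containment: at z = 7.92 the cross-section extends beyond the z = 6.72 cross-section by about 297.00 mm².

part overhangs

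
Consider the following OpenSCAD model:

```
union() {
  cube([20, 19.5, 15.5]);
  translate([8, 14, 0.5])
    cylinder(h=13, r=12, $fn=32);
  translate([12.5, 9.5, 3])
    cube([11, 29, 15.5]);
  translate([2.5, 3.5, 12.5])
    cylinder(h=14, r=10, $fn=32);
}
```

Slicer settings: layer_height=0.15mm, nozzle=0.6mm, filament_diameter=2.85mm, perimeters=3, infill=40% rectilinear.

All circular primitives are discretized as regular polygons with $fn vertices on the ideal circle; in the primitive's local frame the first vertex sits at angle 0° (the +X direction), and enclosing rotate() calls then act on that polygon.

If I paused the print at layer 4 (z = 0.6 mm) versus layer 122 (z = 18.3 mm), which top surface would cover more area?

Layer 4 (z = 0.6): the cube (footprint 20×19.5) is included at this height (area 390.00 mm²); the r=12 cylinder at (8, 14) contributes a regular 32-gon of circumradius 12 (area = (32/2)·12.000²·sin(360°/32) = 449.49 mm²); the cube at (12.5, 9.5) does not reach this height (z outside [3, 18.5]); the cylinder at (2.5, 3.5) is not intersected at this z (z outside [12.5, 26.5]); Taking the union: the regions partially overlap — summed areas 839.49 mm² minus the doubly-counted overlap 307.74 mm² gives 531.75 mm² — area = 531.75 mm². So its area = 531.75 mm². Layer 122 (z = 18.3): the cube is not intersected at this z (z outside [0, 15.5]); the cylinder at (8, 14) is absent (z outside [0.5, 13.5]); the cube at (12.5, 9.5) is present — its section is the full 11×29 rectangle (area 319.00 mm²); the cylinder at (2.5, 3.5): section is a regular 32-gon, circumradius r=10 (area = (32/2)·10.000²·sin(360°/32) = 312.14 mm²); Taking the union: the 2 present regions are separate (no shared area or edge), so areas and boundary lengths simply add and each stays a separate island — area = 631.14 mm². So its area = 631.14 mm². Layer 122 is larger (631.14 vs 531.75 mm²).

layer 122 (z = 18.3 mm)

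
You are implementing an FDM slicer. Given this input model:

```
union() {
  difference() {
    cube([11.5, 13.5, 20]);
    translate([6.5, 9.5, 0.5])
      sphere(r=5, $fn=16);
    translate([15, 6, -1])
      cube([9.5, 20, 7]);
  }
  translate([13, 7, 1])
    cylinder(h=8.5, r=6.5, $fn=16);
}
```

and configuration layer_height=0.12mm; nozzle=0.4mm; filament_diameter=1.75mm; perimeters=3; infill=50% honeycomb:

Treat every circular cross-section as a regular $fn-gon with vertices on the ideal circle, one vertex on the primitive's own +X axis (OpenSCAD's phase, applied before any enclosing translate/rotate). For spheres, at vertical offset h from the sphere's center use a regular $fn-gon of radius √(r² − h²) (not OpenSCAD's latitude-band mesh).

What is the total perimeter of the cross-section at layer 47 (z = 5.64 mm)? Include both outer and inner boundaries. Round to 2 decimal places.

At z = 5.64 mm: the cube is present — its section is the full 11.5×13.5 rectangle (perimeter 50.00 mm); the sphere at (6.5, 9.5) is absent (|z−center|=5.140 > r=5); the 9.5×20 cube at (15, 6) contributes its full rectangle (perimeter 59.00 mm); After the difference (first − rest): starting from the 11.5×13.5 cube, the 9.5×20 cube at (15, 6) misses the remaining region (no effect) — boundary = 50.00 mm; the r=6.5 cylinder at (13, 7) gives a regular 16-gon of circumradius 6.5 (constant along its height) (perimeter = 2·16·6.500·sin(180°/16) = 40.58 mm); Merging all regions: the regions partially overlap (shared area 45.62 mm²), so the edge portions inside another operand are dropped and the merged outline is re-measured after clipping — boundary = 60.94 mm. Overall, the cross-section is a single solid region. Total boundary length (outer) = 60.94 mm.

60.94 mm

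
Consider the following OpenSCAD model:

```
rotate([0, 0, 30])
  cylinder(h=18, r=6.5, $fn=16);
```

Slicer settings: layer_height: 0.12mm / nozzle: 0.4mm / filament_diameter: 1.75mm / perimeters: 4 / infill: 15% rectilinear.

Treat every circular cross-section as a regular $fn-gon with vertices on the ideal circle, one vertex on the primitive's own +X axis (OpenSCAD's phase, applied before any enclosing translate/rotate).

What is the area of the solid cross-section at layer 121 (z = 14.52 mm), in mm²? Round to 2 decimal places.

129.35 mm²

At z = 14.52 mm: the r=6.5 cylinder gives a regular 16-gon of circumradius 6.5 (constant along its height) (area = (16/2)·6.500²·sin(360°/16) = 129.35 mm²); (rotated 30° about Z; rotation is an isometry so areas/perimeters/island counts are preserved). Overall, the cross-section is a single solid region. Net area = 129.35 mm².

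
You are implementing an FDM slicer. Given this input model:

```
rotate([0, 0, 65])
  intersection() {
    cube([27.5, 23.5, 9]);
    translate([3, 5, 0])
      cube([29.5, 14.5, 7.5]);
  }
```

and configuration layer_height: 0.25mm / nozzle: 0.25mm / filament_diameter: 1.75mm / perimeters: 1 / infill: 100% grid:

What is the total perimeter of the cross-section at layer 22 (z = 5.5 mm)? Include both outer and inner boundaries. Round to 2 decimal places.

78.00 mm

At z = 5.5 mm: the 27.5×23.5 cube contributes its full rectangle (perimeter 102.00 mm); the 29.5×14.5 cube at (3, 5) contributes its full rectangle (perimeter 88.00 mm); Taking the intersection: the 29.5×14.5 cube at (3, 5) partially overlaps the 27.5×23.5 cube; clipping to the common part keeps 355.25 mm² — boundary = 78.00 mm; (rotated 65° about Z; rotation is an isometry so areas/perimeters/island counts are preserved). Overall, the cross-section is a single solid region. Total boundary length (outer) = 78.00 mm.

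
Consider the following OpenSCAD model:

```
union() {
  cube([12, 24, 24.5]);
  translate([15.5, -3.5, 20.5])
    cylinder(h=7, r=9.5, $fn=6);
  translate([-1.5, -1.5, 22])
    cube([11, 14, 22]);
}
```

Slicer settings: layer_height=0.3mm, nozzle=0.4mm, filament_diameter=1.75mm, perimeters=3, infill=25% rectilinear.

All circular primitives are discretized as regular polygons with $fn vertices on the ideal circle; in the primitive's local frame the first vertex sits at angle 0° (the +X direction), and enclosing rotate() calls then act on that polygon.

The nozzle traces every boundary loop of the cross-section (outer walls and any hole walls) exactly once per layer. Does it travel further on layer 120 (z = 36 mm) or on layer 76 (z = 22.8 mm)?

layer 76 (z = 22.8 mm)

Layer 120 (z = 36): the cube is absent (z outside [0, 24.5]); the cylinder at (15.5, -3.5) is absent (z outside [20.5, 27.5]); the cube at (-1.5, -1.5) is present — its section is the full 11×14 rectangle (perimeter 50.00 mm); Taking the union: only the 11×14 cube at (-1.5, -1.5) is present, so the union is just that shape — boundary = 50.00 mm. So its perimeter = 50.00 mm. Layer 76 (z = 22.8): the 12×24 cube contributes its full rectangle (perimeter 72.00 mm); the cylinder at (15.5, -3.5): section is a regular 6-gon, circumradius r=9.5 (perimeter = 2·6·9.500·sin(180°/6) = 57.00 mm); the 11×14 cube at (-1.5, -1.5) contributes its full rectangle (perimeter 50.00 mm); Merging all regions: the regions partially overlap (shared area 133.98 mm²), so the edge portions inside another operand are dropped and the merged outline is re-measured after clipping — boundary = 115.49 mm. So its perimeter = 115.49 mm. Layer 76 is larger (115.49 vs 50.00 mm).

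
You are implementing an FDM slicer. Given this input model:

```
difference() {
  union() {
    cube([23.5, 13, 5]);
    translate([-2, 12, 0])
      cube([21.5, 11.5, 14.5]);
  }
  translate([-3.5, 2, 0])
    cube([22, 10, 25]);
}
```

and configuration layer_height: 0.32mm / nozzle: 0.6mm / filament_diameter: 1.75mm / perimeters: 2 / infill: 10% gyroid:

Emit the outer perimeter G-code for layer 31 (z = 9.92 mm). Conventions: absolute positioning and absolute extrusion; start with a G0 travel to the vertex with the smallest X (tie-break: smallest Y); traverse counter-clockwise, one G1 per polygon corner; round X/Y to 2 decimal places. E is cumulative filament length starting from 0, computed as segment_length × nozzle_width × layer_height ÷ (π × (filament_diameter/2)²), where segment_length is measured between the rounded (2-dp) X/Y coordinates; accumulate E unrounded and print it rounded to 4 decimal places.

At z = 9.92 mm: the cube does not reach this height (z outside [0, 5]); the 21.5×11.5 cube at (-2, 12) contributes its full rectangle; Taking the union: only the 21.5×11.5 cube at (-2, 12) is present, so the union is just that shape — 1 connected region; the cube at (-3.5, 2) is present — its section is the full 22×10 rectangle; Taking the first minus the rest: starting from the result so far, the 22×10 cube at (-3.5, 2) misses the remaining region (no effect) — 1 connected region. The outline is a single polygon with 4 vertices. Extrusion per mm of travel: 0.6 × 0.32 / (π × 0.875²) = 0.079824. Accumulating E over each segment gives final E = 5.2684.

G0 X-2.00 Y12.00 Z9.92
G1 X19.50 Y12.00 E1.7162
G1 X19.50 Y23.50 E2.6342
G1 X-2.00 Y23.50 E4.3504
G1 X-2.00 Y12.00 E5.2684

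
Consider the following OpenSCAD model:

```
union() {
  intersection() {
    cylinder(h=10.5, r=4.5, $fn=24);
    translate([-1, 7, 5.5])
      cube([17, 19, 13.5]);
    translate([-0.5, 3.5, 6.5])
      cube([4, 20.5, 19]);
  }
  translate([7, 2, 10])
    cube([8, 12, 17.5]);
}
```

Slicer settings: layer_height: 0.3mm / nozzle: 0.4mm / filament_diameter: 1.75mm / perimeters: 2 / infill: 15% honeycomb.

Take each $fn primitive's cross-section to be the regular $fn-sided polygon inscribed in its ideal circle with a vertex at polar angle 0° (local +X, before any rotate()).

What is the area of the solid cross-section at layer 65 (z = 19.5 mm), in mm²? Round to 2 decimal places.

At z = 19.5 mm: the cylinder is absent (z outside [0, 10.5]); the cube at (-1, 7) is absent (z outside [5.5, 19]); the cube at (-0.5, 3.5) (footprint 4×20.5) is included at this height (area 82.00 mm²); Taking the intersection: at least one operand is absent at this height, so nothing remains; the cube at (7, 2) is present — its section is the full 8×12 rectangle (area 96.00 mm²); Merging all regions: only the 8×12 cube at (7, 2) is present, so the union is just that shape — area = 96.00 mm². Overall, the cross-section is a single solid region. Net area = 96.00 mm².

96.00 mm²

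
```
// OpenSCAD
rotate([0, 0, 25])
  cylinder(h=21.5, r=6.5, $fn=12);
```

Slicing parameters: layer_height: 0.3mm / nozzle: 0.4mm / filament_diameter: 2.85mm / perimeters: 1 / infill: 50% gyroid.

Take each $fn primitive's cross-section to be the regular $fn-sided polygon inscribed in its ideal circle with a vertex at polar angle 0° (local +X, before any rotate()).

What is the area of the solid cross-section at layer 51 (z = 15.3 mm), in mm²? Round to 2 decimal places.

At z = 15.3 mm: the r=6.5 cylinder gives a regular 12-gon of circumradius 6.5 (constant along its height) (area = (12/2)·6.500²·sin(360°/12) = 126.75 mm²); (whole slice rotated 25° about Z — lengths, areas and connectivity unchanged). Overall, the cross-section is a single solid region. Net area = 126.75 mm².

126.75 mm²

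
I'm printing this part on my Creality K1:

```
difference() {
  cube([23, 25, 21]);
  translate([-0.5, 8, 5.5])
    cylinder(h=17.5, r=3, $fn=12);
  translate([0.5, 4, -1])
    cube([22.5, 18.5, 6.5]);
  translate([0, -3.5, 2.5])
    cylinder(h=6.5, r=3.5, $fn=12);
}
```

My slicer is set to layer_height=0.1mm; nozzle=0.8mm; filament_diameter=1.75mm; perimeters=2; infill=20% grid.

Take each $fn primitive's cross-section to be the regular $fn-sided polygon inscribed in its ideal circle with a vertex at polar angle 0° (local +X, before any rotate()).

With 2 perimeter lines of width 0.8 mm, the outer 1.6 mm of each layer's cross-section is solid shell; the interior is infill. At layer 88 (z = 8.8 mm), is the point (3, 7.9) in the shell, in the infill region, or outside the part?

shell

At z = 8.8 mm: the 23×25 cube contributes its full rectangle; the r=3 cylinder at (-0.5, 8) gives a regular 12-gon of circumradius 3 (constant along its height); the cube at (0.5, 4) is absent (z outside [-1, 5.5]); the r=3.5 cylinder at (0, -3.5) contributes a regular 12-gon of circumradius 3.5; Subtracting the remaining from the first: starting from the 23×25 cube, the r=3 cylinder at (-0.5, 8) partially overlaps it — only the 10.57 mm² overlap (of its 27.00 mm²) is removed, clipping the outline; the r=3.5 cylinder at (0, -3.5) misses the remaining region (no effect) — 1 connected region. Overall, the cross-section is a single solid region. The nearest boundary edge runs (2.10, 6.50)→(2.50, 8.00); distance from the point to it = 0.51 mm. The point is inside the cross-section, 0.51 mm from the nearest boundary — within the 1.6 mm shell band (2 × 0.8).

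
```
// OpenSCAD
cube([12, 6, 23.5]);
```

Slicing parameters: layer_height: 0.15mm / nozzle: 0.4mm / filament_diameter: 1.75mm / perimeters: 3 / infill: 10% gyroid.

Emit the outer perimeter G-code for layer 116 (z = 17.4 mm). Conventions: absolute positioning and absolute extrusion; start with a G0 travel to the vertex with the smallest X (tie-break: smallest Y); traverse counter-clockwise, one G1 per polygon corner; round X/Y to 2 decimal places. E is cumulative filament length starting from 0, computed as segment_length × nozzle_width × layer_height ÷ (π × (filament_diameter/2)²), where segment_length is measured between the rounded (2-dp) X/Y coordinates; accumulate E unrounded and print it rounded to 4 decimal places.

At z = 17.4 mm: the cube is present — its section is the full 12×6 rectangle. The outline is a single polygon with 4 vertices. Extrusion per mm of travel: 0.4 × 0.15 / (π × 0.875²) = 0.024945. Accumulating E over each segment gives final E = 0.8980.

G0 X0.00 Y0.00 Z17.40
G1 X12.00 Y0.00 E0.2993
G1 X12.00 Y6.00 E0.4490
G1 X0.00 Y6.00 E0.7484
G1 X0.00 Y0.00 E0.8980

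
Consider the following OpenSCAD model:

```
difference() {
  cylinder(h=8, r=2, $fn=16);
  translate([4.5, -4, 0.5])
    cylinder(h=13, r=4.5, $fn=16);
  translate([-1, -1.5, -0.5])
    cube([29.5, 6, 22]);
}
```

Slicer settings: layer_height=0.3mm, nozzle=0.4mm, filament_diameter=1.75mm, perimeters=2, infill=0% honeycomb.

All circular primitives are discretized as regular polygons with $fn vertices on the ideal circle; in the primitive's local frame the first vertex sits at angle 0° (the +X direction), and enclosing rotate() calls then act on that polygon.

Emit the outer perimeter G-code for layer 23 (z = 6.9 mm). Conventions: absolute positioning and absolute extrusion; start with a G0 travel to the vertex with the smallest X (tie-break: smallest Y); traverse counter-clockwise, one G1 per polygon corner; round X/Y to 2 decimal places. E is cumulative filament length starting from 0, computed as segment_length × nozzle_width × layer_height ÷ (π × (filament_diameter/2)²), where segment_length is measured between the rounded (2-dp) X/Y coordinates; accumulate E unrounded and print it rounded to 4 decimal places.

At z = 6.9 mm: the cylinder: section is a regular 16-gon, circumradius r=2; the r=4.5 cylinder at (4.5, -4) contributes a regular 16-gon of circumradius 4.5; the 29.5×6 cube at (-1, -1.5) contributes its full rectangle; After the difference (first − rest): starting from the r=2 cylinder, the r=4.5 cylinder at (4.5, -4) partially overlaps it — only the 0.54 mm² overlap (of its 61.99 mm²) is removed, clipping the outline; the 29.5×6 cube at (-1, -1.5) partially overlaps it — only the 8.66 mm² overlap (of its 177.00 mm²) is removed, clipping the outline — 1 connected region. The outline is a single polygon with 11 vertices. Extrusion per mm of travel: 0.4 × 0.3 / (π × 0.875²) = 0.049890. Accumulating E over each segment gives final E = 0.5641.

G0 X-2.00 Y0.00 Z6.90
G1 X-1.85 Y-0.77 E0.0391
G1 X-1.41 Y-1.41 E0.0779
G1 X-0.77 Y-1.85 E0.1166
G1 X0.00 Y-2.00 E0.1558
G1 X0.61 Y-1.88 E0.1868
G1 X0.86 Y-1.50 E0.2095
G1 X-1.00 Y-1.50 E0.3023
G1 X-1.00 Y1.69 E0.4614
G1 X-1.41 Y1.41 E0.4862
G1 X-1.85 Y0.77 E0.5249
G1 X-2.00 Y0.00 E0.5641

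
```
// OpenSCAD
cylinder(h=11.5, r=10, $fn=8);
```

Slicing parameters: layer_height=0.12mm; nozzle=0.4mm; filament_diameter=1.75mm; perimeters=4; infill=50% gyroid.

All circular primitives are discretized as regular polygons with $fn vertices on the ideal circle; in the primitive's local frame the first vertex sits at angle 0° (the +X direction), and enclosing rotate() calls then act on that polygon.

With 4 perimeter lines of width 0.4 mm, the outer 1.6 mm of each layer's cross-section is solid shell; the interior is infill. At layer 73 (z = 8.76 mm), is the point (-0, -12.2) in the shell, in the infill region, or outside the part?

At z = 8.76 mm: the r=10 cylinder gives a regular 8-gon of circumradius 10 (constant along its height). Overall, the cross-section is a single solid region. The nearest boundary edge runs (-7.07, -7.07)→(-0.00, -10.00); distance from the point to it = 2.20 mm. The point is not inside any of the regions above, so it lies outside the cross-section (2.20 mm from the nearest boundary).

outside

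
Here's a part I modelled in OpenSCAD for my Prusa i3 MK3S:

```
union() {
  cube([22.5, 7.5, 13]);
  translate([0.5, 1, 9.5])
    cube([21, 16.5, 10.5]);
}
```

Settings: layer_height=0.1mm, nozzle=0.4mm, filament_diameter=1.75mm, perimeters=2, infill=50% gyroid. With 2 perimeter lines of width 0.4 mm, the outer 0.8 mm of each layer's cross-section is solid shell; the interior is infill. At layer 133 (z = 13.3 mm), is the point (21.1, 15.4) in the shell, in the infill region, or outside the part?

shell

At z = 13.3 mm: the cube is absent (z outside [0, 13]); the 21×16.5 cube at (0.5, 1) contributes its full rectangle; Combining (union): only the 21×16.5 cube at (0.5, 1) is present, so the union is just that shape — 1 connected region. Overall, the cross-section is a single solid region. The nearest boundary edge runs (21.50, 1.00)→(21.50, 17.50); distance from the point to it = 0.40 mm. The point is inside the cross-section, 0.40 mm from the nearest boundary — within the 0.8 mm shell band (2 × 0.4).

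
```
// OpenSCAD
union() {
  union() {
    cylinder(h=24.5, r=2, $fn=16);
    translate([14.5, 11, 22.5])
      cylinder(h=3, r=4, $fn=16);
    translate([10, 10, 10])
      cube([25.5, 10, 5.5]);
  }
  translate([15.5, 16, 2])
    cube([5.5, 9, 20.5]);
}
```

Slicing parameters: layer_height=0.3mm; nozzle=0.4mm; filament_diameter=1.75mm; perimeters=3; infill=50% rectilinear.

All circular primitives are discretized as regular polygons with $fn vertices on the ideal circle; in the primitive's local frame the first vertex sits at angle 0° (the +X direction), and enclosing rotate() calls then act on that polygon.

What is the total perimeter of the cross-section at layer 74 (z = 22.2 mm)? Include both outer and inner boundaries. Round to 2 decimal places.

At z = 22.2 mm: the cylinder: section is a regular 16-gon, circumradius r=2 (perimeter = 2·16·2.000·sin(180°/16) = 12.49 mm); the cylinder at (14.5, 11) is absent (z outside [22.5, 25.5]); the cube at (10, 10) is absent (z outside [10, 15.5]); Merging all regions: only the r=2 cylinder is present, so the union is just that shape — boundary = 12.49 mm; the 5.5×9 cube at (15.5, 16) contributes its full rectangle (perimeter 29.00 mm); Taking the union: the 2 present regions are separate (no shared area or edge), so areas and boundary lengths simply add and each stays a separate island — boundary = 41.49 mm. Overall, the cross-section has 2 separate islands. Total boundary length (outer) = 41.49 mm.

41.49 mm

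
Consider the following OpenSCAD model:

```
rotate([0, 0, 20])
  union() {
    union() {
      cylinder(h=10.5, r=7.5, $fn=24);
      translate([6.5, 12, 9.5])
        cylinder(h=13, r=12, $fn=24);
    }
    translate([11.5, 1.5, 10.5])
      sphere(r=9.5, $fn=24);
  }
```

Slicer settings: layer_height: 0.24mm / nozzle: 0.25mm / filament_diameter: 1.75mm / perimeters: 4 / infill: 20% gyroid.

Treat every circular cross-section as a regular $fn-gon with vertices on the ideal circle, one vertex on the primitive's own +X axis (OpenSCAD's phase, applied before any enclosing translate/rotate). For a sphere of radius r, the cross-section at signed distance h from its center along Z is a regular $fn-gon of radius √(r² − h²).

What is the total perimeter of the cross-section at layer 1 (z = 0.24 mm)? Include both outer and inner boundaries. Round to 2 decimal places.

46.99 mm

At z = 0.24 mm: the cylinder: section is a regular 24-gon, circumradius r=7.5 (perimeter = 2·24·7.500·sin(180°/24) = 46.99 mm); the cylinder at (6.5, 12) is not intersected at this z (z outside [9.5, 22.5]); Merging all regions: only the r=7.5 cylinder is present, so the union is just that shape — boundary = 46.99 mm; the sphere at (11.5, 1.5) is absent (|z−center|=10.260 > r=9.5); Merging all regions: only that combined region is present, so the union is just that shape — boundary = 46.99 mm; (whole slice rotated 20° about Z — lengths, areas and connectivity unchanged). Overall, the cross-section is a single solid region. Total boundary length (outer) = 46.99 mm.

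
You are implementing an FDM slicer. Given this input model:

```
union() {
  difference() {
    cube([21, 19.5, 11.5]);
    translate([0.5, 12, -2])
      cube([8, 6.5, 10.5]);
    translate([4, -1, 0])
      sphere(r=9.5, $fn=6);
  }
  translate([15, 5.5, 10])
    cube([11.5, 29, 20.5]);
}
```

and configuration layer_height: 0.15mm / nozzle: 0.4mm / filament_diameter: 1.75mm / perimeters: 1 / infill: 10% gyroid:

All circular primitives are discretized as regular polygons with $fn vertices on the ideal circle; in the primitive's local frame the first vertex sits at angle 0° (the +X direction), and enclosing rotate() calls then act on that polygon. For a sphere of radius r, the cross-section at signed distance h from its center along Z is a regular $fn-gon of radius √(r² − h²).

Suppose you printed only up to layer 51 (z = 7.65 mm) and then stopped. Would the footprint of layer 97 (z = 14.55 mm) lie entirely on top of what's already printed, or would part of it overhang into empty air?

part overhangs

Compare the two slices. At z = 7.65: the cube is present — its section is the full 21×19.5 rectangle (area 409.50 mm²); the cube at (0.5, 12) is present — its section is the full 8×6.5 rectangle (area 52.00 mm²); the sphere at (4, -1): section is a regular 6-gon, circumradius = √(r²−h²) = √(9.5²−7.65²) = 5.633 (area = (6/2)·5.633²·sin(360°/6) = 82.43 mm²); Subtracting the remaining from the first: starting from the 21×19.5 cube (409.50 mm²), the 8×6.5 cube at (0.5, 12) lies wholly inside it (removes its full 52.00 mm² and its 29.00 mm outline becomes a hole wall); the r=9.5 sphere at (4, -1) partially overlaps it — only the 29.56 mm² overlap (of its 82.43 mm²) is removed, clipping the outline — area = 327.94 mm²; the cube at (15, 5.5) is not intersected at this z (z outside [10, 30.5]); Combining (union): only the result so far is present, so the union is just that shape — area = 327.94 mm². At z = 14.55: the cube is not intersected at this z (z outside [0, 11.5]); the cube at (0.5, 12) is not intersected at this z (z outside [-2, 8.5]); the sphere at (4, -1) does not reach this height (|z−center|=14.550 > r=9.5); Taking the first minus the rest: the first operand is absent here, so nothing remains; the cube at (15, 5.5) is present — its section is the full 11.5×29 rectangle (area 333.50 mm²); Combining (union): only the 11.5×29 cube at (15, 5.5) is present, so the union is just that shape — area = 333.50 mm². Checking containment: at z = 14.55 the cross-section extends beyond the z = 7.65 cross-section by about 249.50 mm².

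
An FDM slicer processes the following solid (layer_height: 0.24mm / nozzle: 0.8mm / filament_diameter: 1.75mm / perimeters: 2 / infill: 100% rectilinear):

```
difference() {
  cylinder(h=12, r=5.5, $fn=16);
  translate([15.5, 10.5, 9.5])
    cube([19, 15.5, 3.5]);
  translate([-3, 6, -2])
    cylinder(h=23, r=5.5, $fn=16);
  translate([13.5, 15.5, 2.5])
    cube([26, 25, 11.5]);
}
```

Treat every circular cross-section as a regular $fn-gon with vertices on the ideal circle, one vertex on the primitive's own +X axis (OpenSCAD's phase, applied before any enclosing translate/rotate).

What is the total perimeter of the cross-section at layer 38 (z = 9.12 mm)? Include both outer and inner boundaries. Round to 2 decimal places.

34.34 mm

At z = 9.12 mm: the r=5.5 cylinder gives a regular 16-gon of circumradius 5.5 (constant along its height) (perimeter = 2·16·5.500·sin(180°/16) = 34.34 mm); the cube at (15.5, 10.5) is not intersected at this z (z outside [9.5, 13]); the r=5.5 cylinder at (-3, 6) gives a regular 16-gon of circumradius 5.5 (constant along its height) (perimeter = 2·16·5.500·sin(180°/16) = 34.34 mm); the cube at (13.5, 15.5) (footprint 26×25) is included at this height (perimeter 102.00 mm); Subtracting the remaining from the first: starting from the r=5.5 cylinder, the r=5.5 cylinder at (-3, 6) partially overlaps it — only the 24.73 mm² overlap (of its 92.61 mm²) is removed, clipping the outline; the 26×25 cube at (13.5, 15.5) misses the remaining region (no effect) — boundary = 34.34 mm. Overall, the cross-section is a single solid region. Total boundary length (outer) = 34.34 mm.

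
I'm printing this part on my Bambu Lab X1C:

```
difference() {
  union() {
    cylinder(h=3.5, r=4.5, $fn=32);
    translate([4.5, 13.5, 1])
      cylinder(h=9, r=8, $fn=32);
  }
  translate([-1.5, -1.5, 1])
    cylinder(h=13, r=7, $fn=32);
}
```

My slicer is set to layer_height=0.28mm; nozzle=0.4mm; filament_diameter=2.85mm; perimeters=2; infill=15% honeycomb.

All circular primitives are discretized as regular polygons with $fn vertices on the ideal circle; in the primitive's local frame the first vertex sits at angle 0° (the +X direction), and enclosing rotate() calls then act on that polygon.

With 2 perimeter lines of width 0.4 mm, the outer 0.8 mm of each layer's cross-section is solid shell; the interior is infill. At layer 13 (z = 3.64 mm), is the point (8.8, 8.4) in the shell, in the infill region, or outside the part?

infill

At z = 3.64 mm: the cylinder is absent (z outside [0, 3.5]); the cylinder at (4.5, 13.5): section is a regular 32-gon, circumradius r=8; Combining (union): only the r=8 cylinder at (4.5, 13.5) is present, so the union is just that shape — 1 connected region; the cylinder at (-1.5, -1.5): section is a regular 32-gon, circumradius r=7; Taking the first minus the rest: starting from that combined region, the r=7 cylinder at (-1.5, -1.5) misses the remaining region (no effect) — 1 connected region. Overall, the cross-section is a single solid region. The nearest boundary edge runs (10.16, 7.84)→(8.94, 6.85); distance from the point to it = 1.29 mm. The point is inside the cross-section and 1.29 mm from the nearest boundary — more than the 0.8 mm shell width (2 × 0.4), so it's in the infill interior.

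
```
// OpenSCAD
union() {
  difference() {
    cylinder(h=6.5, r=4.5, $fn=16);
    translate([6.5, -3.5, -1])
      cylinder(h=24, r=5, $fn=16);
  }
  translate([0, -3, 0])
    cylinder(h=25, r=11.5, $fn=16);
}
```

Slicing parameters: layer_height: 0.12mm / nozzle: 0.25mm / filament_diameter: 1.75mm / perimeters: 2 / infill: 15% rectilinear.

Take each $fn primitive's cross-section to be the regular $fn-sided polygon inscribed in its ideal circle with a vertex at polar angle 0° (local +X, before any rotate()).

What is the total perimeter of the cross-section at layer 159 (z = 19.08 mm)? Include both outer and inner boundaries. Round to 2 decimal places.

71.79 mm

At z = 19.08 mm: the cylinder is absent (z outside [0, 6.5]); the r=5 cylinder at (6.5, -3.5) contributes a regular 16-gon of circumradius 5 (perimeter = 2·16·5.000·sin(180°/16) = 31.21 mm); Taking the first minus the rest: the first operand is absent here, so nothing remains; the r=11.5 cylinder at (0, -3) contributes a regular 16-gon of circumradius 11.5 (perimeter = 2·16·11.500·sin(180°/16) = 71.79 mm); Merging all regions: only the r=11.5 cylinder at (0, -3) is present, so the union is just that shape — boundary = 71.79 mm. Overall, the cross-section is a single solid region. Total boundary length (outer) = 71.79 mm.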